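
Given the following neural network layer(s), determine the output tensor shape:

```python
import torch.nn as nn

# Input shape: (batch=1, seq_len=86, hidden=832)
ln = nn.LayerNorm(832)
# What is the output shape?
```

Input: (1, 86, 832) -> Output: (1, 86, 832)

Answer: (1, 86, 832)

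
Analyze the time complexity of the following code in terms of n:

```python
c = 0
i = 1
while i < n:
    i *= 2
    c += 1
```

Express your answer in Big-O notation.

Each loop level contributes: log n. Multiplying the contributions gives O(log n).

Answer: O(log n)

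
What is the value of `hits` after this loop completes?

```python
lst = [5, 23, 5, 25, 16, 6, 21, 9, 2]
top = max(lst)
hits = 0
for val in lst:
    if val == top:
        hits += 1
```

Count of max value 25 in [5, 23, 5, 25, 16, 6, 21, 9, 2]
`hits` takes the values: 0 → 1

Answer: 1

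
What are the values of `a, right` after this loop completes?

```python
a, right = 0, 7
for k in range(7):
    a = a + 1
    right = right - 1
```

a goes 0→7, right goes 7→0
`a, right` takes the values: (0, 7) → (1, 7) → (1, 6) → (2, 6) → (2, 5) → (3, 5) → (3, 4) → (4, 4) → (4, 3) → (5, 3) → (5, 2) → (6, 2) → (6, 1) → (7, 1) → (7, 0)

Answer: 7, 0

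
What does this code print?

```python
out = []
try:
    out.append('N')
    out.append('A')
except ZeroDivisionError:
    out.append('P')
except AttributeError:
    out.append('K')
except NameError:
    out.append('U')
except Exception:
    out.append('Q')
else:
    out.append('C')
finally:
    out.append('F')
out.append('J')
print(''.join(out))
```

Execution trace: 'N' (try body) → 'A' (try body, no exception) → 'C' (else) → 'F' (finally) → 'J' (after the try/except). Output: NACFJ

Answer: NACFJ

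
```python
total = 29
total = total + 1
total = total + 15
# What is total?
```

Trace:
`total = 29` → total = 29
`total = total + 1` → total = 30
`total = total + 15` → total = 45
So total = 45

Answer: 45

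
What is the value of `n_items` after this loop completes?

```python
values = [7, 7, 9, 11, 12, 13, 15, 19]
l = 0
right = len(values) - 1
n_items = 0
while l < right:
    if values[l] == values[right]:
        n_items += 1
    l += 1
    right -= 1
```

Count matching pairs from ends
`n_items` takes the values: 0

Answer: 0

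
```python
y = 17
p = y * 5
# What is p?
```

Trace:
`y = 17` → y = 17
`p = y * 5` → p = 85
So p = 85

Answer: 85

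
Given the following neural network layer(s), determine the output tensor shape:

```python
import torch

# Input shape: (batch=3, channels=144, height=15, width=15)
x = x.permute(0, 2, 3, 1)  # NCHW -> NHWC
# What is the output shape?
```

Input: (3, 144, 15, 15) -> Output: (3, 15, 15, 144)

Answer: (3, 15, 15, 144)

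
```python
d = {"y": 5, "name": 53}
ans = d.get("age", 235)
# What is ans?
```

Trace:
`d = {"y": 5, "name": 53}` → d = {'y': 5, 'name': 53}
`ans = d.get("age", 235)` → ans = 235
So ans = 235

Answer: 235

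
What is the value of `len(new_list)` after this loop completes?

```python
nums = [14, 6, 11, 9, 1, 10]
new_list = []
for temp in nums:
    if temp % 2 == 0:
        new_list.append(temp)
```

Count even numbers in [14, 6, 11, 9, 1, 10]
`new_list` takes the values: [] → [14] → [14, 6] → [14, 6, 10]
So `len(new_list)` = 3

Answer: 3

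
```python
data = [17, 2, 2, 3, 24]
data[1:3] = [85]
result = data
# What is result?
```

Trace:
`data = [17, 2, 2, 3, 24]` → data = [17, 2, 2, 3, 24]
`data[1:3] = [85]` → data = [17, 85, 3, 24]
`result = data` → result = [17, 85, 3, 24]
So result = [17, 85, 3, 24]

Answer: [17, 85, 3, 24]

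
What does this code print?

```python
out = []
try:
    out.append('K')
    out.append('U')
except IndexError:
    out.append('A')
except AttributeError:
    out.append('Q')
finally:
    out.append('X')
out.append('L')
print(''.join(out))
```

Execution trace: 'K' (try body) → 'U' (try body, no exception) → 'X' (finally) → 'L' (after the try/except). Output: KUXL

Answer: KUXL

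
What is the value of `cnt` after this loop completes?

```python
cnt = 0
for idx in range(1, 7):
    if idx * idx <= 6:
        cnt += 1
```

Count numbers where idx² ≤ 6
`cnt` takes the values: 0 → 1 → 2

Answer: 2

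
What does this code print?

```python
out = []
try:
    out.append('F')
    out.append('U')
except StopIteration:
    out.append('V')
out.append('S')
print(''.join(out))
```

Execution trace: 'F' (try body) → 'U' (try body, no exception) → 'S' (after the try/except). Output: FUS

Answer: FUS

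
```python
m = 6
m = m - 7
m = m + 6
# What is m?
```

Trace:
`m = 6` → m = 6
`m = m - 7` → m = -1
`m = m + 6` → m = 5
So m = 5

Answer: 5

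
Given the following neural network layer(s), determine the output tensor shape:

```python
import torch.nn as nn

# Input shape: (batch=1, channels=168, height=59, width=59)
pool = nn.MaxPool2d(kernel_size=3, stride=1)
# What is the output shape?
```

Input: (1, 168, 59, 59) -> Output: (1, 168, 57, 57)

Answer: (1, 168, 57, 57)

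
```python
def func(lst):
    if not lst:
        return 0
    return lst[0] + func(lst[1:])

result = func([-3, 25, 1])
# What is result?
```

(-3) + 25 + 1 + 0 = 23

Answer: 23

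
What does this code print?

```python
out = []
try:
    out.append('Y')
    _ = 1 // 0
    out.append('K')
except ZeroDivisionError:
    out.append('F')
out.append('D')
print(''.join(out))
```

Execution trace: 'Y' (try body) → 'F' (except ZeroDivisionError) → 'D' (after the try/except). Output: YFD

Answer: YFD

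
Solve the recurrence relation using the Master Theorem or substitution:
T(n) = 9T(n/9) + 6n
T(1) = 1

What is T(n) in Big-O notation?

By Master Theorem: a=9, b=9, f(n)=6n. Since log_9(9) = 1 and f(n) = Θ(n^1), Case 2 applies. T(n) = O(n log n).

Answer: O(n log n)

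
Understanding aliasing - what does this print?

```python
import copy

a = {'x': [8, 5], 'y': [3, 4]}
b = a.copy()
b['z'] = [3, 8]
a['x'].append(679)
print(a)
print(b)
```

Key concept: shallow copy of dict with mutable values.
Step by step:
`a = {'x': [8, 5], 'y': [3, 4]}` → a = {'x': [8, 5], 'y': [3, 4]}
`b = a.copy()` → b = {'x': [8, 5], 'y': [3, 4]}
`b['z'] = [3, 8]` → b = {'x': [8, 5], 'y': [3, 4], 'z': [3, 8]}
`a['x'].append(679)` → a = {'x': [8, 5, 679], 'y': [3, 4]}; b = {'x': [8, 5, 679], 'y': [3, 4], 'z': [3, 8]}
`print(a)` → prints {'x': [8, 5, 679], 'y': [3, 4]}
`print(b)` → prints {'x': [8, 5, 679], 'y': [3, 4], 'z': [3, 8]}

Answer:
{'x': [8, 5, 679], 'y': [3, 4]}
{'x': [8, 5, 679], 'y': [3, 4], 'z': [3, 8]}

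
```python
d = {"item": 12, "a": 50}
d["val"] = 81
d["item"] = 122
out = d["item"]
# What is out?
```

Trace:
`d = {"item": 12, "a": 50}` → d = {'item': 12, 'a': 50}
`d["val"] = 81` → d = {'item': 12, 'a': 50, 'val': 81}
`d["item"] = 122` → d = {'item': 122, 'a': 50, 'val': 81}
`out = d["item"]` → out = 122
So out = 122

Answer: 122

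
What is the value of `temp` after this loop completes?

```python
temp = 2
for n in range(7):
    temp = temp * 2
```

Multiply by 2, 7 times: 2 * 2^7 = 256
`temp` takes the values: 2 → 4 → 8 → 16 → 32 → 64 → 128 → 256

Answer: 256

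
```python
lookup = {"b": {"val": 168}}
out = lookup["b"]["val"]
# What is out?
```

Trace:
`lookup = {"b": {"val": 168}}` → lookup = {'b': {'val': 168}}
`out = lookup["b"]["val"]` → out = 168
So out = 168

Answer: 168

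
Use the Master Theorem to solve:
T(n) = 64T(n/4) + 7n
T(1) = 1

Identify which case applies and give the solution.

a=64, b=4, f(n)=7n. log_4(64) = 3. Since c=1 < 3, Case 1 applies: T(n) = Θ(n^log_b(a)) = O(n^3).

Answer: O(n^3) - Case 1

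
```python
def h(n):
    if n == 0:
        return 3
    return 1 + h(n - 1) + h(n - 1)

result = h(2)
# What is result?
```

h(n) = 1 + 2·h(n-1), h(0)=3. Closed form: (3+1)·2^2 - 1 = 15.

Answer: 15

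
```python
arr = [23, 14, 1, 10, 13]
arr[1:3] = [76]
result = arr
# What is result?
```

Trace:
`arr = [23, 14, 1, 10, 13]` → arr = [23, 14, 1, 10, 13]
`arr[1:3] = [76]` → arr = [23, 76, 10, 13]
`result = arr` → result = [23, 76, 10, 13]
So result = [23, 76, 10, 13]

Answer: [23, 76, 10, 13]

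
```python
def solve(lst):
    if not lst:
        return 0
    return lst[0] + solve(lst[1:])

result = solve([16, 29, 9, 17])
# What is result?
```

16 + 29 + 9 + 17 + 0 = 71

Answer: 71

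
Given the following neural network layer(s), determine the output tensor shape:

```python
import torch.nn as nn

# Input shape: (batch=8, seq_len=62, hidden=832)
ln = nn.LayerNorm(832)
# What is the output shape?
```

Input: (8, 62, 832) -> Output: (8, 62, 832)

Answer: (8, 62, 832)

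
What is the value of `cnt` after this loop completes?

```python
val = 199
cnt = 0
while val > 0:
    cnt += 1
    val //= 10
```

Count digits by repeated division by 10
`cnt` takes the values: 0 → 1 → 2 → 3

Answer: 3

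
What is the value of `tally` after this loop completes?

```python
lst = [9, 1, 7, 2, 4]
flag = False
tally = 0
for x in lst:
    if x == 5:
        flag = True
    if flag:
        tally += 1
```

Count elements after first 5 in [9, 1, 7, 2, 4]
`tally` takes the values: 0

Answer: 0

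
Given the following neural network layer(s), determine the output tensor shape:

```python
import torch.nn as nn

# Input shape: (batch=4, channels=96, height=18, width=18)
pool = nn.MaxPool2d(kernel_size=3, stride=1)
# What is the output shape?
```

Input: (4, 96, 18, 18) -> Output: (4, 96, 16, 16)

Answer: (4, 96, 16, 16)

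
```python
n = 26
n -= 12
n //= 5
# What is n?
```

Trace:
`n = 26` → n = 26
`n -= 12` → n = 14
`n //= 5` → n = 2
So n = 2

Answer: 2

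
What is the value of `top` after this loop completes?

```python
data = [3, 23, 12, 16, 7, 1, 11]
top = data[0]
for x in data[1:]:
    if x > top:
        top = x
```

Maximum of [3, 23, 12, 16, 7, 1, 11]
`top` takes the values: 3 → 23

Answer: 23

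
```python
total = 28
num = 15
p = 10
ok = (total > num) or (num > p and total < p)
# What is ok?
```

Trace:
`total = 28` → total = 28
`num = 15` → num = 15
`p = 10` → p = 10
`ok = (total > num) or (num > p and total < p)` → ok = True
So ok = True

Answer: True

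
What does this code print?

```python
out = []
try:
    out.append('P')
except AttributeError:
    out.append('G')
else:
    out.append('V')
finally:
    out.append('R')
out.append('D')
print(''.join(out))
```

Execution trace: 'P' (try body, no exception) → 'V' (else) → 'R' (finally) → 'D' (after the try/except). Output: PVRD

Answer: PVRD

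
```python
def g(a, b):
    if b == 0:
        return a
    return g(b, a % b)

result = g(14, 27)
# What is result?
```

g(14, 27) -> g(27, 14) -> g(14, 13) -> g(13, 1) -> g(1, 0) -> 1

Answer: 1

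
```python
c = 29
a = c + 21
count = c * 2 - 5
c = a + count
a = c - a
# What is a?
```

Trace:
`c = 29` → c = 29
`a = c + 21` → a = 50
`count = c * 2 - 5` → count = 53
`c = a + count` → c = 103
`a = c - a` → a = 53
So a = 53

Answer: 53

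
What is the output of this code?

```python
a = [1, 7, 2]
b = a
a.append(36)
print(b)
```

Key concept: basic list aliasing.
Step by step:
`a = [1, 7, 2]` → a = [1, 7, 2]
`b = a` → b = [1, 7, 2] (same object as a)
`a.append(36)` → a = [1, 7, 2, 36] (same object as b); b = [1, 7, 2, 36] (same object as a)
`print(b)` → prints [1, 7, 2, 36]

Answer: [1, 7, 2, 36]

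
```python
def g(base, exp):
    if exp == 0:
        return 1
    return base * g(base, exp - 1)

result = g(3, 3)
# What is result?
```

g(3, 3) = 3 * 3 * 3 = 27

Answer: 27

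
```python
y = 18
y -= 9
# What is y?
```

Trace:
`y = 18` → y = 18
`y -= 9` → y = 9
So y = 9

Answer: 9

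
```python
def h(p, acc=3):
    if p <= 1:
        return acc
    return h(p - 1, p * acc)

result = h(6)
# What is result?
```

Accumulator trace (n, acc): (6, 3) -> (5, 18) -> (4, 90) -> (3, 360) -> (2, 1080) -> (1, 2160) -> return 2160

Answer: 2160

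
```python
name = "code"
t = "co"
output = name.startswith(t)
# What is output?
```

Trace:
`name = "code"` → name = 'code'
`t = "co"` → t = 'co'
`output = name.startswith(t)` → output = True
So output = True

Answer: True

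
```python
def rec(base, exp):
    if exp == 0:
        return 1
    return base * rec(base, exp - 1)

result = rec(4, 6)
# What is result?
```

rec(4, 6) = 4 * 4 * 4 * 4 * 4 * 4 = 4096

Answer: 4096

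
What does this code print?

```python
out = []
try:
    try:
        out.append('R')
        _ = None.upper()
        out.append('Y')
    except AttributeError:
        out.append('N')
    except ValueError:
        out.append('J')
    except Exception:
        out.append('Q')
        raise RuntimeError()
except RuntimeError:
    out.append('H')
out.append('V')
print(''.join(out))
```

Execution trace: 'R' (inner try body) → 'N' (inner except AttributeError) → 'V' (after the try/except). Output: RNV

Answer: RNV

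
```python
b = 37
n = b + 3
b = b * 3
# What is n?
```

Trace:
`b = 37` → b = 37
`n = b + 3` → n = 40
`b = b * 3` → b = 111
So n = 40

Answer: 40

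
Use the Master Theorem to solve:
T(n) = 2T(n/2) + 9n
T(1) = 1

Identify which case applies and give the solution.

a=2, b=2, f(n)=9n. log_2(2) = 1. Since c=1 = 1, Case 2 applies: T(n) = Θ(n^log_b(a) · log n) = O(n log n).

Answer: O(n log n) - Case 2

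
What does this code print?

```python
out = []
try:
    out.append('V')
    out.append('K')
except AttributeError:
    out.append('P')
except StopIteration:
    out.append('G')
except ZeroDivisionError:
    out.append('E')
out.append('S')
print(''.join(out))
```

Execution trace: 'V' (try body) → 'K' (try body, no exception) → 'S' (after the try/except). Output: VKS

Answer: VKS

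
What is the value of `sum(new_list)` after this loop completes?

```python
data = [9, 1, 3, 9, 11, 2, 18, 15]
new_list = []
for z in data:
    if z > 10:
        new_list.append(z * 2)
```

Sum of doubled values > 10
`new_list` takes the values: [] → [22] → [22, 36] → [22, 36, 30]
So `sum(new_list)` = 88

Answer: 88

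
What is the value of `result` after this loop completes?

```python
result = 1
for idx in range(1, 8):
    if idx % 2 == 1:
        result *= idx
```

Product of odd numbers 1 to 7
`result` takes the values: 1 → 3 → 15 → 105

Answer: 105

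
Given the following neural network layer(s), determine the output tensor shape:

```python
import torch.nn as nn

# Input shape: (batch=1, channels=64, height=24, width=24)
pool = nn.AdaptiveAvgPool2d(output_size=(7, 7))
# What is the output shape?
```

Input: (1, 64, 24, 24) -> Output: (1, 64, 7, 7)

Answer: (1, 64, 7, 7)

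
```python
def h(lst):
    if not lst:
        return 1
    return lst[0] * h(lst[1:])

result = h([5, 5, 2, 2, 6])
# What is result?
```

Product over [5, 5, 2, 2, 6] = 5 * 5 * 2 * 2 * 6 = 600

Answer: 600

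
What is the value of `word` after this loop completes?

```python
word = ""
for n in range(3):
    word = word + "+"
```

Repeat '+' 3 times
`word` takes the values: "" → "+" → "++" → "+++"

Answer: "+++"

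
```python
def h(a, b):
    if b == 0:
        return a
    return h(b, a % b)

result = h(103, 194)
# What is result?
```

h(103, 194) -> h(194, 103) -> h(103, 91) -> h(91, 12) -> h(12, 7) -> h(7, 5) -> h(5, 2) -> h(2, 1) -> h(1, 0) -> 1

Answer: 1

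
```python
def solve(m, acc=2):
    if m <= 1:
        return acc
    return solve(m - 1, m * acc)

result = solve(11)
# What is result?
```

Accumulator trace (n, acc): (11, 2) -> (10, 22) -> (9, 220) -> (8, 1980) -> (7, 15840) -> (6, 110880) -> (5, 665280) -> (4, 3326400) -> (3, 13305600) -> (2, 39916800) -> (1, 79833600) -> return 79833600

Answer: 79833600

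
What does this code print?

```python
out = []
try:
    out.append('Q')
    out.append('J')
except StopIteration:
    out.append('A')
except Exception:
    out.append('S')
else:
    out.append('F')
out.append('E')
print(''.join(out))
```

Execution trace: 'Q' (try body) → 'J' (try body, no exception) → 'F' (else) → 'E' (after the try/except). Output: QJFE

Answer: QJFE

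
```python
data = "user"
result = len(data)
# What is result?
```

Trace:
`data = "user"` → data = 'user'
`result = len(data)` → result = 4
So result = 4

Answer: 4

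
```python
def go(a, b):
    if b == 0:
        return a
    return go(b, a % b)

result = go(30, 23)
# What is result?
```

go(30, 23) -> go(23, 7) -> go(7, 2) -> go(2, 1) -> go(1, 0) -> 1

Answer: 1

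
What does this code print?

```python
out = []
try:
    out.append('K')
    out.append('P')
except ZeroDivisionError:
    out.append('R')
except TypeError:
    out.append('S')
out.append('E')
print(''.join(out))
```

Execution trace: 'K' (try body) → 'P' (try body, no exception) → 'E' (after the try/except). Output: KPE

Answer: KPE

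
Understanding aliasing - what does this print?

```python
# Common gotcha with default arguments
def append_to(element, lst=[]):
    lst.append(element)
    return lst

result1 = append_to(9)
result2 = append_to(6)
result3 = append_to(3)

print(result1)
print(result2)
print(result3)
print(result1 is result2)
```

Key concept: mutable default argument gotcha.
Step by step:
`result1 = append_to(9)` → result1 = [9]
`result2 = append_to(6)` → result1 = [9, 6] (same object as result2); result2 = [9, 6] (same object as result1)
`result3 = append_to(3)` → result1 = [9, 6, 3] (same object as result2, result3); result2 = [9, 6, 3] (same object as result1, result3); result3 = [9, 6, 3] (same object as result1, result2)
`print(result1)` → prints [9, 6, 3]
`print(result2)` → prints [9, 6, 3]
`print(result3)` → prints [9, 6, 3]
`print(result1 is result2)` → prints True

Answer:
[9, 6, 3]
[9, 6, 3]
[9, 6, 3]
True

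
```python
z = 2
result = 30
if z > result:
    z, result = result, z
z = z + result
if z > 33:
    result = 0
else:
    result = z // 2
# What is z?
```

Trace:
`z = 2` → z = 2
`result = 30` → result = 30
`if z > result: ...` → z > result is False → no variable changes
`z = z + result` → z = 32
`if z > 33: ...` → z > 33 is False, take else branch → result = 16
So z = 32

Answer: 32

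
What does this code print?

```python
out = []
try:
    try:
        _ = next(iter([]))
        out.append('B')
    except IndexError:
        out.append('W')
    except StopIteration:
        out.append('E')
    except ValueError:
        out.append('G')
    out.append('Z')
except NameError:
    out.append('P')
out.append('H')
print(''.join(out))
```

Execution trace: 'E' (inner except StopIteration) → 'Z' (try body, no exception) → 'H' (after the try/except). Output: EZH

Answer: EZH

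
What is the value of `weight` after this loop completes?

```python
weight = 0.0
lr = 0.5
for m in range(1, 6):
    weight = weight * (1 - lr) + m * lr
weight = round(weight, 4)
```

Moving average with lr=0.5
`weight` takes the values: 0.0 → 0.5 → 1.25 → 2.125 → 3.0625 → 4.03125 → 4.0312

Answer: 4.0312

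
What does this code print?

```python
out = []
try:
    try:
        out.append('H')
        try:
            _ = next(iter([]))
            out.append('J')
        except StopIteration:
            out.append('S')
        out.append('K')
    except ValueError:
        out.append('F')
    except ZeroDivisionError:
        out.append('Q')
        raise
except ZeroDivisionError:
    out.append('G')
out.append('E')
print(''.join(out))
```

Execution trace: 'H' (try body) → 'S' (inner except StopIteration) → 'K' (try body, no exception) → 'E' (after the try/except). Output: HSKE

Answer: HSKE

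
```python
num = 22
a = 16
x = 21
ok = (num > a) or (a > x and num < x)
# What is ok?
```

Trace:
`num = 22` → num = 22
`a = 16` → a = 16
`x = 21` → x = 21
`ok = (num > a) or (a > x and num < x)` → ok = True
So ok = True

Answer: True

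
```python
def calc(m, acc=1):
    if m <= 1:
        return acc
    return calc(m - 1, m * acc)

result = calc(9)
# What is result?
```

Accumulator trace (n, acc): (9, 1) -> (8, 9) -> (7, 72) -> (6, 504) -> (5, 3024) -> (4, 15120) -> (3, 60480) -> (2, 181440) -> (1, 362880) -> return 362880

Answer: 362880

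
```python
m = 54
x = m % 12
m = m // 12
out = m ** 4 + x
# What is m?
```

Trace:
`m = 54` → m = 54
`x = m % 12` → x = 6
`m = m // 12` → m = 4
`out = m ** 4 + x` → out = 262
So m = 4

Answer: 4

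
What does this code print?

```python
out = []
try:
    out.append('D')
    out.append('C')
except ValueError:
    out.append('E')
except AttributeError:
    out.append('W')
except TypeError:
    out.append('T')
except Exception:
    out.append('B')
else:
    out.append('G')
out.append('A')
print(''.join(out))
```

Execution trace: 'D' (try body) → 'C' (try body, no exception) → 'G' (else) → 'A' (after the try/except). Output: DCGA

Answer: DCGA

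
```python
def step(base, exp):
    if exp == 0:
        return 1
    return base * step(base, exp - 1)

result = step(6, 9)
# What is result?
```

step(6, 9) = 6 * 6 * 6 * 6 * 6 * 6 * 6 * 6 * 6 = 10077696

Answer: 10077696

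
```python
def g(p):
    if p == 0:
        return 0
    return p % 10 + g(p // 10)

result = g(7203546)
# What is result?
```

Sum of digits of 7203546: 6 + 4 + 5 + 3 + 0 + 2 + 7 = 27

Answer: 27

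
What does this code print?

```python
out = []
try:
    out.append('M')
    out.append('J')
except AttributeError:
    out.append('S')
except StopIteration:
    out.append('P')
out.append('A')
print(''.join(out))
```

Execution trace: 'M' (try body) → 'J' (try body, no exception) → 'A' (after the try/except). Output: MJA

Answer: MJA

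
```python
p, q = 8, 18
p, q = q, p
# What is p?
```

Trace:
`p, q = 8, 18` → p = 8; q = 18
`p, q = q, p` → p = 18; q = 8
So p = 18

Answer: 18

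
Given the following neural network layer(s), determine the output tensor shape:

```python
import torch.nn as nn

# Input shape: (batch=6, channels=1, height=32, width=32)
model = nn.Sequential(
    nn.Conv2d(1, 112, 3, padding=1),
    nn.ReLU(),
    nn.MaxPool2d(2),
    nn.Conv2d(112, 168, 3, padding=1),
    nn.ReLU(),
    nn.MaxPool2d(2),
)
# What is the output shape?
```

Input: (6, 1, 32, 32) -> after first Conv2d: (6, 112, 32, 32) -> after first MaxPool2d: (6, 112, 16, 16) -> after second Conv2d: (6, 168, 16, 16) -> Output: (6, 168, 8, 8)

Answer: (6, 168, 8, 8)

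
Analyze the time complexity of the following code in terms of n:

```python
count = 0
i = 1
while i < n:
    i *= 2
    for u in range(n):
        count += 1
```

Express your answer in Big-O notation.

Each loop level contributes: log n × n. Multiplying the contributions gives O(n log n).

Answer: O(n log n)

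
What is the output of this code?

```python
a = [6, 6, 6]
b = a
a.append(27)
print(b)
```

Key concept: basic list aliasing.
Step by step:
`a = [6, 6, 6]` → a = [6, 6, 6]
`b = a` → b = [6, 6, 6] (same object as a)
`a.append(27)` → a = [6, 6, 6, 27] (same object as b); b = [6, 6, 6, 27] (same object as a)
`print(b)` → prints [6, 6, 6, 27]

Answer: [6, 6, 6, 27]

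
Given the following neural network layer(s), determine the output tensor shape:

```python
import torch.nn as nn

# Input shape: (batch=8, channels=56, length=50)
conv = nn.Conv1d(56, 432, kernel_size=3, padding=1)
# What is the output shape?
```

Input: (8, 56, 50) -> Output: (8, 432, 50)

Answer: (8, 432, 50)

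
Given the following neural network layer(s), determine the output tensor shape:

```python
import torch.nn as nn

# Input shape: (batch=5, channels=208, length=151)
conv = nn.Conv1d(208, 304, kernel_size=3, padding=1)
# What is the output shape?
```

Input: (5, 208, 151) -> Output: (5, 304, 151)

Answer: (5, 304, 151)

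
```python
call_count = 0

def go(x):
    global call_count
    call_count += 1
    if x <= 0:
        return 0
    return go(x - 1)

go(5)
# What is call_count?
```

Linear recursion stepping by 1: 6 calls from x=5 down to ≤0.

Answer: 6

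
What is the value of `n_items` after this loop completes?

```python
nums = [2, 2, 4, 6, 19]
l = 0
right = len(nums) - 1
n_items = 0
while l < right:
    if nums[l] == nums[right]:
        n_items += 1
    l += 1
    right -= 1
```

Count matching pairs from ends
`n_items` takes the values: 0

Answer: 0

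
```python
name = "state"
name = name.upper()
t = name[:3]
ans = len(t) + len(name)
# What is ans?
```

Trace:
`name = "state"` → name = 'state'
`name = name.upper()` → name = 'STATE'
`t = name[:3]` → t = 'STA'
`ans = len(t) + len(name)` → ans = 8
So ans = 8

Answer: 8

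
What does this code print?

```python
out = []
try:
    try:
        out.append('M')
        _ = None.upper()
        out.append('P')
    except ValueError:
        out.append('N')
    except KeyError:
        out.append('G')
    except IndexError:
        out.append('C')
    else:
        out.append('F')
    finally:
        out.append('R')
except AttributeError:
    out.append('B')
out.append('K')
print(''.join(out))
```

Execution trace: 'M' (try body) → 'R' (finally) → 'B' (outer except AttributeError) → 'K' (after the try/except). Output: MRBK

Answer: MRBK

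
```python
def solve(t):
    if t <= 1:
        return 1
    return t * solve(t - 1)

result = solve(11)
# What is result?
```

solve(11) = 11 * 10 * 9 * 8 * 7 * 6 * 5 * 4 * 3 * 2 * 1 = 39916800

Answer: 39916800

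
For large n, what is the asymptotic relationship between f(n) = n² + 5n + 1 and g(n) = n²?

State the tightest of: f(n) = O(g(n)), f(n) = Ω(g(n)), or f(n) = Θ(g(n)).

n² + 5n + 1 vs n²: f(n) = Θ(g(n)) — they are asymptotically equivalent (lower-order terms are dominated).

Answer: f(n) = Θ(g(n)) — they are asymptotically equivalent (lower-order terms are dominated).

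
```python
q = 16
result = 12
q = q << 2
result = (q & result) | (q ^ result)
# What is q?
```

Trace:
`q = 16` → q = 16
`result = 12` → result = 12
`q = q << 2` → q = 64
`result = (q & result) | (q ^ result)` → result = 76
So q = 64

Answer: 64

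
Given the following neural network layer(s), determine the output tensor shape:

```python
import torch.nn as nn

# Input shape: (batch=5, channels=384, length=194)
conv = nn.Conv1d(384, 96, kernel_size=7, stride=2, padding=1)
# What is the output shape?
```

Input: (5, 384, 194) -> Output: (5, 96, 95)

Answer: (5, 96, 95)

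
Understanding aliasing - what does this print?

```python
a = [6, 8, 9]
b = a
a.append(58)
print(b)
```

Key concept: basic list aliasing.
Step by step:
`a = [6, 8, 9]` → a = [6, 8, 9]
`b = a` → b = [6, 8, 9] (same object as a)
`a.append(58)` → a = [6, 8, 9, 58] (same object as b); b = [6, 8, 9, 58] (same object as a)
`print(b)` → prints [6, 8, 9, 58]

Answer: [6, 8, 9, 58]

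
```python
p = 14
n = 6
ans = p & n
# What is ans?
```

Trace:
`p = 14` → p = 14
`n = 6` → n = 6
`ans = p & n` → ans = 6
So ans = 6

Answer: 6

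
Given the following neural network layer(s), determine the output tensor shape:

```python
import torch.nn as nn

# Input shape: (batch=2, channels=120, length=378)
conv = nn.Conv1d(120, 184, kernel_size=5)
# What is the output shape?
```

Input: (2, 120, 378) -> Output: (2, 184, 374)

Answer: (2, 184, 374)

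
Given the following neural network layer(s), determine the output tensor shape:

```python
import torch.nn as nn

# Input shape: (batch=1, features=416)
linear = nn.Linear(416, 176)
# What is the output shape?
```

Input: (1, 416) -> Output: (1, 176)

Answer: (1, 176)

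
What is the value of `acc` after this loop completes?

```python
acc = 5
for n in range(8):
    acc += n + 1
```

Start at 5, add 1 to 8 = 41
`acc` takes the values: 5 → 6 → 8 → 11 → 15 → 20 → 26 → 33 → 41

Answer: 41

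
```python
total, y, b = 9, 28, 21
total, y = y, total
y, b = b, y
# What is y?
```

Trace:
`total, y, b = 9, 28, 21` → total = 9; y = 28; b = 21
`total, y = y, total` → total = 28; y = 9
`y, b = b, y` → y = 21; b = 9
So y = 21

Answer: 21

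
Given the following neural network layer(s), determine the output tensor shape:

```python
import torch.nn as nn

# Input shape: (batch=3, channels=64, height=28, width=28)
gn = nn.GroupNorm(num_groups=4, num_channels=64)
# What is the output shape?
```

Input: (3, 64, 28, 28) -> Output: (3, 64, 28, 28)

Answer: (3, 64, 28, 28)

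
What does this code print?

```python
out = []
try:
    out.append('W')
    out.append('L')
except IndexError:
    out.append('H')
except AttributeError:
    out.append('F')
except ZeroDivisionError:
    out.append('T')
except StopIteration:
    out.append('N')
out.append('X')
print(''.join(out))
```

Execution trace: 'W' (try body) → 'L' (try body, no exception) → 'X' (after the try/except). Output: WLX

Answer: WLX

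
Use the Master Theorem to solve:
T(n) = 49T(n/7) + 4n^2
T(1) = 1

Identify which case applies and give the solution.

a=49, b=7, f(n)=4n^2. log_7(49) = 2. Since c=2 = 2, Case 2 applies: T(n) = Θ(n^log_b(a) · log n) = O(n^2 log n).

Answer: O(n^2 log n) - Case 2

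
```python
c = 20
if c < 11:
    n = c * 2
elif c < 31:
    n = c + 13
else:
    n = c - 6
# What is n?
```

Trace:
`c = 20` → c = 20
`if c < 11: ...` → c < 11 is False, c < 31 is True → n = 33
So n = 33

Answer: 33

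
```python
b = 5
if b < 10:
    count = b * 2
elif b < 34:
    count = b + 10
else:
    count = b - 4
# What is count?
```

Trace:
`b = 5` → b = 5
`if b < 10: ...` → b < 10 is True → count = 10
So count = 10

Answer: 10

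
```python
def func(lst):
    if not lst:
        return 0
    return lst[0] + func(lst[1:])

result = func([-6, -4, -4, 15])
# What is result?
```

(-6) + (-4) + (-4) + 15 + 0 = 1

Answer: 1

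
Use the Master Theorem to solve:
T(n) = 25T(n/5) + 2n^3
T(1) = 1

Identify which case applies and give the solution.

a=25, b=5, f(n)=2n^3. log_5(25) = 2. Since c=3 > 2 and the regularity condition holds (25(n/5)^3 = (25/5^3)n^3 with 25/5^3 < 1), Case 3 applies: T(n) = Θ(f(n)) = O(n^3).

Answer: O(n^3) - Case 3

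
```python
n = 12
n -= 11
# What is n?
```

Trace:
`n = 12` → n = 12
`n -= 11` → n = 1
So n = 1

Answer: 1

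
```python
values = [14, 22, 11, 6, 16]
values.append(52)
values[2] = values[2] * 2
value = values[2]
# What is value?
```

Trace:
`values = [14, 22, 11, 6, 16]` → values = [14, 22, 11, 6, 16]
`values.append(52)` → values = [14, 22, 11, 6, 16, 52]
`values[2] = values[2] * 2` → values = [14, 22, 22, 6, 16, 52]
`value = values[2]` → value = 22
So value = 22

Answer: 22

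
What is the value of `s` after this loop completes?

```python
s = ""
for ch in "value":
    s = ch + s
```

Reverse 'value'
`s` takes the values: "" → "v" → "av" → "lav" → "ulav" → "eulav"

Answer: "eulav"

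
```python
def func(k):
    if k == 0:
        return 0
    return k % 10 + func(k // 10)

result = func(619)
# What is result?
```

Sum of digits of 619: 9 + 1 + 6 = 16

Answer: 16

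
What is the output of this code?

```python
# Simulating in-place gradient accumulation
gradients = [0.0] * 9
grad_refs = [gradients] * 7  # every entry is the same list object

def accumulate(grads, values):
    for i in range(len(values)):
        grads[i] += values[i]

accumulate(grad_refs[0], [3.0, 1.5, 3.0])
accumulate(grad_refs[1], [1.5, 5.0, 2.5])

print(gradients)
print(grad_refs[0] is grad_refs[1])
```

Key concept: gradient accumulation aliasing.
Step by step:
`gradients = [0.0] * 9` → gradients = [0.0, 0.0, 0.0, 0.0, 0.0, 0.0, 0.0, 0.0, 0.0]
`grad_refs = [gradients] * 7` → grad_refs = [[0.0, 0.0, 0.0, 0.0, 0.0, 0.0, 0.0, 0.0, 0.0], [0.0, 0.0, 0.0, 0.0, 0.0, 0.0, 0.0, 0.0, 0.0], [0.0, 0.0, 0.0, 0.0, 0.0, 0.0, 0.0, 0.0, 0.0], [0.0, 0.0, 0.0, 0.0, 0.0, 0.0, 0.0, 0.0, 0.0], [0.0, 0.0, 0.0, 0.0, 0.0, 0.0, 0.0, 0.0, 0.0], [0.0, 0.0, 0.0, 0.0, 0.0, 0.0, 0.0, 0.0, 0.0], [0.0, 0.0, 0.0, 0.0, 0.0, 0.0, 0.0, 0.0, 0.0]]
`accumulate(grad_refs[0], [3.0, 1.5, 3.0])` → gradients = [3.0, 1.5, 3.0, 0.0, 0.0, 0.0, 0.0, 0.0, 0.0]; grad_refs = [[3.0, 1.5, 3.0, 0.0, 0.0, 0.0, 0.0, 0.0, 0.0], [3.0, 1.5, 3.0, 0.0, 0.0, 0.0, 0.0, 0.0, 0.0], [3.0, 1.5, 3.0, 0.0, 0.0, 0.0, 0.0, 0.0, 0.0], [3.0, 1.5, 3.0, 0.0, 0.0, 0.0, 0.0, 0.0, 0.0], [3.0, 1.5, 3.0, 0.0, 0.0, 0.0, 0.0, 0.0, 0.0], [3.0, 1.5, 3.0, 0.0, 0.0, 0.0, 0.0, 0.0, 0.0], [3.0, 1.5, 3.0, 0.0, 0.0, 0.0, 0.0, 0.0, 0.0]]
`accumulate(grad_refs[1], [1.5, 5.0, 2.5])` → gradients = [4.5, 6.5, 5.5, 0.0, 0.0, 0.0, 0.0, 0.0, 0.0]; grad_refs = [[4.5, 6.5, 5.5, 0.0, 0.0, 0.0, 0.0, 0.0, 0.0], [4.5, 6.5, 5.5, 0.0, 0.0, 0.0, 0.0, 0.0, 0.0], [4.5, 6.5, 5.5, 0.0, 0.0, 0.0, 0.0, 0.0, 0.0], [4.5, 6.5, 5.5, 0.0, 0.0, 0.0, 0.0, 0.0, 0.0], [4.5, 6.5, 5.5, 0.0, 0.0, 0.0, 0.0, 0.0, 0.0], [4.5, 6.5, 5.5, 0.0, 0.0, 0.0, 0.0, 0.0, 0.0], [4.5, 6.5, 5.5, 0.0, 0.0, 0.0, 0.0, 0.0, 0.0]]
`print(gradients)` → prints [4.5, 6.5, 5.5, 0.0, 0.0, 0.0, 0.0, 0.0, 0.0]
`print(grad_refs[0] is grad_refs[1])` → prints True

Answer:
[4.5, 6.5, 5.5, 0.0, 0.0, 0.0, 0.0, 0.0, 0.0]
True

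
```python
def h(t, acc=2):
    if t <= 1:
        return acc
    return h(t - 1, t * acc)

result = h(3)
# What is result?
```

Accumulator trace (n, acc): (3, 2) -> (2, 6) -> (1, 12) -> return 12

Answer: 12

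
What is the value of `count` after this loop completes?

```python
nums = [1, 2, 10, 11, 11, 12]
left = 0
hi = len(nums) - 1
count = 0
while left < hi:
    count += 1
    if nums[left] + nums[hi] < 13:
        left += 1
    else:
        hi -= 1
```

Steps to find pair summing to 13
`count` takes the values: 0 → 1 → 2 → 3 → 4 → 5

Answer: 5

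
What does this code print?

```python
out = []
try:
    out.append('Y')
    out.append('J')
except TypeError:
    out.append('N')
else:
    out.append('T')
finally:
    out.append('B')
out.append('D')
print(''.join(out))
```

Execution trace: 'Y' (try body) → 'J' (try body, no exception) → 'T' (else) → 'B' (finally) → 'D' (after the try/except). Output: YJTBD

Answer: YJTBD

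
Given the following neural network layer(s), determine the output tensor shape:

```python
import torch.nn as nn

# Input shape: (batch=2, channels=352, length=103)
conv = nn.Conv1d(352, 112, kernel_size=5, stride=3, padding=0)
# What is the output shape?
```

Input: (2, 352, 103) -> Output: (2, 112, 33)

Answer: (2, 112, 33)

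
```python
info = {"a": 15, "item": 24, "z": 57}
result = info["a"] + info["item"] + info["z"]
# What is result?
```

Trace:
`info = {"a": 15, "item": 24, "z": 57}` → info = {'a': 15, 'item': 24, 'z': 57}
`result = info["a"] + info["item"] + info["z"]` → result = 96
So result = 96

Answer: 96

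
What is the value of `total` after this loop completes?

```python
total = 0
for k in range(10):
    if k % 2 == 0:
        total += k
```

Sum of even numbers 0 to 9
`total` takes the values: 0 → 2 → 6 → 12 → 20

Answer: 20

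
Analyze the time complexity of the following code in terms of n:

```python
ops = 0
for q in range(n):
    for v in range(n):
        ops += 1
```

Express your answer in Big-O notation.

Each loop level contributes: n × n. Multiplying the contributions gives O(n^2).

Answer: O(n^2)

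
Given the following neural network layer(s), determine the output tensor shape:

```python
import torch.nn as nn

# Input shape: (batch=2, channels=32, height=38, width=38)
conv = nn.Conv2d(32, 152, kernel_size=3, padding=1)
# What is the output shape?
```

Input: (2, 32, 38, 38) -> Output: (2, 152, 38, 38)

Answer: (2, 152, 38, 38)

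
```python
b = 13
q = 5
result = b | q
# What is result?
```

Trace:
`b = 13` → b = 13
`q = 5` → q = 5
`result = b | q` → result = 13
So result = 13

Answer: 13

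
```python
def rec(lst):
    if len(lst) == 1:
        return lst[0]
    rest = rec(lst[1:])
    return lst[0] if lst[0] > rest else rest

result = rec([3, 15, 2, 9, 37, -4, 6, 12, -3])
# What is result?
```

Recursive max over [3, 15, 2, 9, 37, -4, 6, 12, -3] = 37

Answer: 37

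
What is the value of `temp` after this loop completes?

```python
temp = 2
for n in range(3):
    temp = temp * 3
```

Multiply by 3, 3 times: 2 * 3^3 = 54
`temp` takes the values: 2 → 6 → 18 → 54

Answer: 54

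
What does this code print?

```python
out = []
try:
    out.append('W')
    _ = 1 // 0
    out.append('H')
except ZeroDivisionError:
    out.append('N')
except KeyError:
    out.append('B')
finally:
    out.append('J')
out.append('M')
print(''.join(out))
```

Execution trace: 'W' (try body) → 'N' (except ZeroDivisionError) → 'J' (finally) → 'M' (after the try/except). Output: WNJM

Answer: WNJM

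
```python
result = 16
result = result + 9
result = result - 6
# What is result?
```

Trace:
`result = 16` → result = 16
`result = result + 9` → result = 25
`result = result - 6` → result = 19
So result = 19

Answer: 19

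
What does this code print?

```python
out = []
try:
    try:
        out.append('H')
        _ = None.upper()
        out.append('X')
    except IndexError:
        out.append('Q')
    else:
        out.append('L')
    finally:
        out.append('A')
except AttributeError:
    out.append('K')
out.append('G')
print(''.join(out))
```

Execution trace: 'H' (try body) → 'A' (finally) → 'K' (outer except AttributeError) → 'G' (after the try/except). Output: HAKG

Answer: HAKG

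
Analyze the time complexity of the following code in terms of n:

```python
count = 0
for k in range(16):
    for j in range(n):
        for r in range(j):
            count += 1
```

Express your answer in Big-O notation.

Each loop level contributes: 1 × n × n. Multiplying the contributions gives O(n^2).

Answer: O(n^2)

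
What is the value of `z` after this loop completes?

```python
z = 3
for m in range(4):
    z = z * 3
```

Multiply by 3, 4 times: 3 * 3^4 = 243
`z` takes the values: 3 → 9 → 27 → 81 → 243

Answer: 243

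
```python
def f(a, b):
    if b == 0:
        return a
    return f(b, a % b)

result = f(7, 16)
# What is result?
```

f(7, 16) -> f(16, 7) -> f(7, 2) -> f(2, 1) -> f(1, 0) -> 1

Answer: 1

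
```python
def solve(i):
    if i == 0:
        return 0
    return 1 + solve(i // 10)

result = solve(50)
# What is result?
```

Count of digits of 50: 2

Answer: 2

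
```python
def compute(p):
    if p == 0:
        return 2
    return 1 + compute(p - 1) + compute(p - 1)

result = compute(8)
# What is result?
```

compute(p) = 1 + 2·compute(p-1), compute(0)=2. Closed form: (2+1)·2^8 - 1 = 767.

Answer: 767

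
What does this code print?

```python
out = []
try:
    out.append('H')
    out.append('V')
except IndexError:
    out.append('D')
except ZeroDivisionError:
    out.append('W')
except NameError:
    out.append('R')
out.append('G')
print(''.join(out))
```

Execution trace: 'H' (try body) → 'V' (try body, no exception) → 'G' (after the try/except). Output: HVG

Answer: HVG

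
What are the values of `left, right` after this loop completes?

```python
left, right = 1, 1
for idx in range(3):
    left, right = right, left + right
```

Fibonacci: after 3 iterations
`left, right` takes the values: (1, 1) → (1, 2) → (2, 3) → (3, 5)

Answer: 3, 5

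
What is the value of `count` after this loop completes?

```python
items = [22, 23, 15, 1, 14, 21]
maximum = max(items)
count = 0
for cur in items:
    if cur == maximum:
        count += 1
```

Count of max value 23 in [22, 23, 15, 1, 14, 21]
`count` takes the values: 0 → 1

Answer: 1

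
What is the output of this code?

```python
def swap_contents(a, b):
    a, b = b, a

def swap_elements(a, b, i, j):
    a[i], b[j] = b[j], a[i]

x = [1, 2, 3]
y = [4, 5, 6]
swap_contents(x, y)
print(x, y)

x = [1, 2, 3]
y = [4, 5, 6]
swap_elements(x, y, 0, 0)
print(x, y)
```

Key concept: parameter rebinding vs mutation.
Step by step:
`x = [1, 2, 3]` → x = [1, 2, 3]
`y = [4, 5, 6]` → y = [4, 5, 6]
`swap_contents(x, y)` → no visible change to tracked variables
`print(x, y)` → prints [1, 2, 3] [4, 5, 6]
`x = [1, 2, 3]` → x = [1, 2, 3]
`y = [4, 5, 6]` → y = [4, 5, 6]
`swap_elements(x, y, 0, 0)` → x = [4, 2, 3]; y = [1, 5, 6]
`print(x, y)` → prints [4, 2, 3] [1, 5, 6]

Answer:
[1, 2, 3] [4, 5, 6]
[4, 2, 3] [1, 5, 6]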